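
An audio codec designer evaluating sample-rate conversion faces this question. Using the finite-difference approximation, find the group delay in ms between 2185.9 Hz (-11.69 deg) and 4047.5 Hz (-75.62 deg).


Group delay from phase difference:
tau = -d(phi)/d(omega)
d(phi) = -63.93 deg = -1.115789 rad
d(omega) = 2*pi*(4047.5 - 2185.9) = 11696.7778 rad/s
tau = -(-1.115789) / 11696.7778
    = 0.0954 ms

0.0954 ms


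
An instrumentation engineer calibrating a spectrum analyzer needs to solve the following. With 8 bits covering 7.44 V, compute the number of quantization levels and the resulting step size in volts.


Step 1 — number of quantization levels:
L = 2^N = 2^8 = 256

Step 2 — LSB step size:
delta = Vfs / L
      = 7.44 / 256
      = 0.0290625 V

Levels = 256; step size = 0.0290625 V


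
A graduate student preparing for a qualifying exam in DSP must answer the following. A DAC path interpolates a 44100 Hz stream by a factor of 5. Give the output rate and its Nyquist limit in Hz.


Step 1 — output sample rate after interpolation by L:
fs_out = L * fs_in = 5 * 44100 = 220500 Hz

Step 2 — Nyquist frequency of the output stream:
f_Nyq = fs_out / 2 = 220500 / 2 = 110250.0 Hz

fs_out = 220500 Hz; f_Nyquist = 110250.0 Hz


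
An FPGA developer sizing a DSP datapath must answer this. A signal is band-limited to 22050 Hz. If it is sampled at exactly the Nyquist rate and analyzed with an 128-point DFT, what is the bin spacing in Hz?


Step 1 — Nyquist sampling rate:
fs = 2 * fmax = 2 * 22050 = 44100 Hz

Step 2 — DFT bin spacing:
df = fs / N = 44100 / 128 = 344.5312 Hz

344.5312 Hz


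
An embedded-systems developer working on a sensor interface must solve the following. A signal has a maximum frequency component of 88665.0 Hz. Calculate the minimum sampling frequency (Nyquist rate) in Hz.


The Nyquist rate is twice the maximum frequency component.
fs_min = 2 * fmax
      = 2 * 88665.0
      = 177330.0 Hz

177330.0


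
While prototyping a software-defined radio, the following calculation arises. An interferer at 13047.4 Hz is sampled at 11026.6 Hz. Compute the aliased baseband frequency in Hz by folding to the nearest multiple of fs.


Compute the nearest integer multiple of fs to the signal:
n = round(13047.4 / 11026.6) = 1
f_alias = |13047.4 - 1 * 11026.6|
        = |13047.4 - 11026.6|
        = 2020.8 Hz

2020.8


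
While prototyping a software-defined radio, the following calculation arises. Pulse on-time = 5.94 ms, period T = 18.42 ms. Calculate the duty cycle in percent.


Duty cycle as a percentage:
DC = (t_on / T) * 100
   = (5.94 / 18.42) * 100
   = 0.322476 * 100
   = 32.25 %

32.25 %


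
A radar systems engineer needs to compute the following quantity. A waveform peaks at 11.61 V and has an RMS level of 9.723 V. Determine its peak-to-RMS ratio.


Crest factor is the ratio of peak to RMS:
CF = V_peak / V_rms
   = 11.61 / 9.723
   = 1.1941

1.1941


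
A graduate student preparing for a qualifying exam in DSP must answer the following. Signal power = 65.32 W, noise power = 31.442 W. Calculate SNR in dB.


SNR in decibels:
SNR = 10 * log10(Ps / Pn)
    = 10 * log10(65.32 / 31.442)
    = 10 * log10(2.0775)
    = 10 * 0.3175
    = 3.18 dB

3.18 dB


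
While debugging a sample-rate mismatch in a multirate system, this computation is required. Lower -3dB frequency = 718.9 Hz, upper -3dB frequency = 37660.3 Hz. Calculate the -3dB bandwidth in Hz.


Bandwidth is the difference of -3dB frequencies:
BW = f_high - f_low
   = 37660.3 - 718.9
   = 36941.4 Hz

36941.4 Hz


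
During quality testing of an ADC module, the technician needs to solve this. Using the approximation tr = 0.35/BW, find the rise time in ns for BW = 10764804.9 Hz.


Rise time from bandwidth relationship:
tr = 0.35 / BW
   = 0.35 / 10764804.9
   = 3.251336213e-08 s
   = 32.5134 ns

32.5134 ns


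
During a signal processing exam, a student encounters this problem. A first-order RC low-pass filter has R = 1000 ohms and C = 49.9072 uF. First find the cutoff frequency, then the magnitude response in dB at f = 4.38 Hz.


Step 1 — cutoff frequency:
fc = 1 / (2*pi*R*C)
C = 49.9072 uF = 4.99072e-05 F
fc = 1 / (2*pi*1000*4.99072e-05)
   = 3.18902 Hz

Step 2 — magnitude at f = 4.38 Hz:
|H(f)| = 1 / sqrt(1 + (f/fc)^2)
f/fc = 4.38 / 3.18902 = 1.373463
|H| = 1 / sqrt(1 + 1.886401) = 0.5886019
|H|_dB = 20*log10(0.5886019) = -4.6 dB

fc = 3.18902 Hz; |H(4.38 Hz)| = -4.6 dB


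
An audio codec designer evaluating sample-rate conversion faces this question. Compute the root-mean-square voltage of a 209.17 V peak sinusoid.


RMS voltage for a sinusoidal waveform:
V_rms = V_peak / sqrt(2)
      = 209.17 / 1.414214
      = 147.906 V

147.906 V


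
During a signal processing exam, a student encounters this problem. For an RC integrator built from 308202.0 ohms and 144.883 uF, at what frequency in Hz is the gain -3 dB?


Cutoff frequency of a first-order RC filter:
fc = 1 / (2 * pi * R * C)
C = 144.883 uF = 0.000144883 F
fc = 1 / (2 * pi * 308202.0 * 0.000144883)
   = 1 / 280.56452095376
   = 0.003564 Hz

0.003564 Hz


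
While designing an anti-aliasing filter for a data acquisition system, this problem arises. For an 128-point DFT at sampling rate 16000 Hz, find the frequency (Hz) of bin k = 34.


Frequency of DFT bin k:
f_k = k * fs / N
    = 34 * 16000 / 128
    = 544000 / 128
    = 4250.0 Hz

4250.0 Hz


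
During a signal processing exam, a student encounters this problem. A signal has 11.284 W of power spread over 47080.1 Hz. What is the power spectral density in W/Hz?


Power spectral density:
PSD = P / BW
    = 11.284 / 47080.1
    = 0.00023968 W/Hz

0.00023968 W/Hz


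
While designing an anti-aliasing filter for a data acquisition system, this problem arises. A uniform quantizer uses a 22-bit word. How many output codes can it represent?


Number of quantization levels = 2^N
= 2^22
= 4194304

4194304


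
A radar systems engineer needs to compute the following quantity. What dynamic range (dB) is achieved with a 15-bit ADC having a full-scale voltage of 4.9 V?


Dynamic range from full-scale to LSB:
V_min = V_max / 2^bits = 4.9 / 2^15
DR = 20 * log10(V_max / V_min)
   = 20 * log10(2^15)
   = 20 * 15 * log10(2)
   = 90.31 dB

90.31 dB


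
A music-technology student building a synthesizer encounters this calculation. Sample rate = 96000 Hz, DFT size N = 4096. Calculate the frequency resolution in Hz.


DFT frequency resolution:
df = fs / N
   = 96000 / 4096
   = 23.4375 Hz

23.4375 Hz


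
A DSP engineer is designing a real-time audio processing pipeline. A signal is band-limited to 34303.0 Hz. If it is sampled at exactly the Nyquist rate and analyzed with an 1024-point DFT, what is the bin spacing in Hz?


Step 1 — Nyquist sampling rate:
fs = 2 * fmax = 2 * 34303.0 = 68606.0 Hz

Step 2 — DFT bin spacing:
df = fs / N = 68606.0 / 1024 = 66.998 Hz

66.998 Hz


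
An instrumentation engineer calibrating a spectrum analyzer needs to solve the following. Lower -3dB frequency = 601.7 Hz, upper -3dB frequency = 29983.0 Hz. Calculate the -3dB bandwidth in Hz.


Bandwidth is the difference of -3dB frequencies:
BW = f_high - f_low
   = 29983.0 - 601.7
   = 29381.3 Hz

29381.3 Hz


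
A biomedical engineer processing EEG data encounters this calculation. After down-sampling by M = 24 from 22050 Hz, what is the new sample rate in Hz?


Decimation reduces the sample rate:
fs_out = fs_in / M
       = 22050 / 24
       = 918.75 Hz

918.75 Hz


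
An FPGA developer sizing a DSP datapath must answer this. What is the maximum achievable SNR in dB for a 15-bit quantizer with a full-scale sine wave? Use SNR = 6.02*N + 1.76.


Theoretical SNR for a full-scale sinusoid:
SNR = 6.02 * N + 1.76
    = 6.02 * 15 + 1.76
    = 90.3 + 1.76
    = 92.06 dB

92.06 dB


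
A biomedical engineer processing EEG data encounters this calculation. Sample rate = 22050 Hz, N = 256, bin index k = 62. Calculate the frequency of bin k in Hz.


Frequency of DFT bin k:
f_k = k * fs / N
    = 62 * 22050 / 256
    = 1367100 / 256
    = 5340.234 Hz

5340.234 Hz


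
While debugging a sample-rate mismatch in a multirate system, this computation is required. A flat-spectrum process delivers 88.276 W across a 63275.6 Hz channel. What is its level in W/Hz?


Power spectral density:
PSD = P / BW
    = 88.276 / 63275.6
    = 0.0013951 W/Hz

0.0013951 W/Hz


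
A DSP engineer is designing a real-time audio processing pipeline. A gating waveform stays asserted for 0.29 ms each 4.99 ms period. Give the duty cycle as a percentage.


Duty cycle as a percentage:
DC = (t_on / T) * 100
   = (0.29 / 4.99) * 100
   = 0.058116 * 100
   = 5.81 %

5.81 %


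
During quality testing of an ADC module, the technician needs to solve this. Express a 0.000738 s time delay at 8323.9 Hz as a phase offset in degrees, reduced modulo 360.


Phase shift from frequency and time delay:
phi = 360 * f * t_delay
    = 360 * 8323.9 * 0.000738
    = 2211.49 degrees
    mod 360 = 51.49 degrees

51.49 degrees


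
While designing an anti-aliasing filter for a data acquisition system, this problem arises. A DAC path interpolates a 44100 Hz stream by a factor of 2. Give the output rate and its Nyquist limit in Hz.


Step 1 — output sample rate after interpolation by L:
fs_out = L * fs_in = 2 * 44100 = 88200 Hz

Step 2 — Nyquist frequency of the output stream:
f_Nyq = fs_out / 2 = 88200 / 2 = 44100.0 Hz

fs_out = 88200 Hz; f_Nyquist = 44100.0 Hz


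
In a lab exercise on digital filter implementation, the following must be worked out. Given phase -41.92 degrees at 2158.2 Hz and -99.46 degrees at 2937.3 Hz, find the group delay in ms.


Group delay from phase difference:
tau = -d(phi)/d(omega)
d(phi) = -57.54 deg = -1.004262 rad
d(omega) = 2*pi*(2937.3 - 2158.2) = 4895.2297 rad/s
tau = -(-1.004262) / 4895.2297
    = 0.2052 ms

0.2052 ms


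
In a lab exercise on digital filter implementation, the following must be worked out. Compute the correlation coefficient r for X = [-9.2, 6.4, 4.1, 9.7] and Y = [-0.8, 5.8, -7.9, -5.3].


Pearson correlation coefficient (population):
r = cov(X,Y) / (std(X) * std(Y))
Mean X = 2.75, Mean Y = -2.05
Cov(X,Y) = -4.1925
Std(X) = 7.180703, Std(Y) = 5.195431
r = -0.1124

-0.1124


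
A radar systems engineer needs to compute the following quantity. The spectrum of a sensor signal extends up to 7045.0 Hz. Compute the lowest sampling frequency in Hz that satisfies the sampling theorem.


The Nyquist rate is twice the maximum frequency component.
fs_min = 2 * fmax
      = 2 * 7045.0
      = 14090.0 Hz

14090.0


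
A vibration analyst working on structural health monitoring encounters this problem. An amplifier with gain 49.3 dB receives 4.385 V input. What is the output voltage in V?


Output voltage from dB gain:
V_out = V_in * 10^(gain_dB / 20)
      = 4.385 * 10^(49.3 / 20)
      = 4.385 * 291.742701
      = 1279.2917 V

1279.2917 V


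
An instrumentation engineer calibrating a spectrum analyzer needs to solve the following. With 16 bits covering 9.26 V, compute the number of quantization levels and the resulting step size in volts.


Step 1 — number of quantization levels:
L = 2^N = 2^16 = 65536

Step 2 — LSB step size:
delta = Vfs / L
      = 9.26 / 65536
      = 0.0001413 V

Levels = 65536; step size = 0.0001413 V


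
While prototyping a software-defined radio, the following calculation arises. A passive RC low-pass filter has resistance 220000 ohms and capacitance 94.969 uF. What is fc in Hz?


Cutoff frequency of a first-order RC filter:
fc = 1 / (2 * pi * R * C)
C = 94.969 uF = 9.4969e-05 F
fc = 1 / (2 * pi * 220000 * 9.4969e-05)
   = 1 / 131.27572159626
   = 0.007618 Hz

0.007618 Hz


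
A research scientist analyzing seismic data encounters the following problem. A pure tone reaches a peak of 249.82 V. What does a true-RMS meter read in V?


RMS voltage for a sinusoidal waveform:
V_rms = V_peak / sqrt(2)
      = 249.82 / 1.414214
      = 176.649 V

176.649 V


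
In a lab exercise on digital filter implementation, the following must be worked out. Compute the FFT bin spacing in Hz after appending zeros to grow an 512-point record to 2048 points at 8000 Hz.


Frequency resolution after zero-padding:
N_padded = 512 * 4 = 2048
df = fs / N_padded
   = 8000 / 2048
   = 3.9062 Hz

3.9062 Hz


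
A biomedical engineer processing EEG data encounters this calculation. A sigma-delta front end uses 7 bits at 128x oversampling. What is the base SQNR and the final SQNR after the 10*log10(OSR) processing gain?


Step 1 — baseline SQNR at Nyquist:
SQNR_base = 6.02*N + 1.76
          = 6.02*7 + 1.76
          = 43.9 dB

Step 2 — oversampling processing gain:
G = 10*log10(OSR) = 10*log10(128) = 21.07 dB

Step 3 — total:
SQNR_total = 43.9 + 21.07 = 64.97 dB

Base SQNR = 43.9 dB; oversampled SQNR = 64.97 dB


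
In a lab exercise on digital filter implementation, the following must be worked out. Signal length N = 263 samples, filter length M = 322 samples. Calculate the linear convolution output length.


Linear convolution output length:
L = N + M - 1
  = 263 + 322 - 1
  = 584 samples

584


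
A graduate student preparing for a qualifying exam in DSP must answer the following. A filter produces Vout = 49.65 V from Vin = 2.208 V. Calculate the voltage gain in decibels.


Voltage gain in dB:
G = 20 * log10(Vout / Vin)
  = 20 * log10(49.65 / 2.208)
  = 20 * log10(22.486413)
  = 20 * 1.35192
  = 27.04 dB

27.04 dB


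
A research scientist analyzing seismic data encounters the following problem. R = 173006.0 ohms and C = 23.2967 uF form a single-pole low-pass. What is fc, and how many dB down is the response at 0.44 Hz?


Step 1 — cutoff frequency:
fc = 1 / (2*pi*R*C)
C = 23.2967 uF = 2.32967e-05 F
fc = 1 / (2*pi*173006.0*2.32967e-05)
   = 0.0394879 Hz

Step 2 — magnitude at f = 0.44 Hz:
|H(f)| = 1 / sqrt(1 + (f/fc)^2)
f/fc = 0.44 / 0.0394879 = 11.142654
|H| = 1 / sqrt(1 + 124.158738) = 0.089386
|H|_dB = 20*log10(0.089386) = -20.97 dB

fc = 0.0394879 Hz; |H(0.44 Hz)| = -20.97 dB


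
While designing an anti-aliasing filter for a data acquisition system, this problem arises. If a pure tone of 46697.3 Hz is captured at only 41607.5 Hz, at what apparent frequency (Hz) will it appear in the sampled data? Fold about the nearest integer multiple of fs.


Compute the nearest integer multiple of fs to the signal:
n = round(46697.3 / 41607.5) = 1
f_alias = |46697.3 - 1 * 41607.5|
        = |46697.3 - 41607.5|
        = 5089.8 Hz

5089.8


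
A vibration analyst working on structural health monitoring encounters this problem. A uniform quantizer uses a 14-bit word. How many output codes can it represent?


Number of quantization levels = 2^N
= 2^14
= 16384

16384


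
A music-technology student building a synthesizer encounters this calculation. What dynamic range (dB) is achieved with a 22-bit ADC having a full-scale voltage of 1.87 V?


Dynamic range from full-scale to LSB:
V_min = V_max / 2^bits = 1.87 / 2^22
DR = 20 * log10(V_max / V_min)
   = 20 * log10(2^22)
   = 20 * 22 * log10(2)
   = 132.45 dB

132.45 dB


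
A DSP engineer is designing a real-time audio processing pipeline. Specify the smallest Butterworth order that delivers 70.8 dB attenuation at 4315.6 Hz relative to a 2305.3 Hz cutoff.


Butterworth filter order formula:
n = log10(10^(A/10) - 1) / (2 * log10(f_stop/f_pass))
10^(70.8/10) - 1 = 12022643.3462
f_stop/f_pass = 4315.6 / 2305.3 = 1.872
n = 12.9997 -> ceil = 13

13


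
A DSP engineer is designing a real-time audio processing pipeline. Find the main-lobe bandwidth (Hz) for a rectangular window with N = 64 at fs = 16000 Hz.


Main lobe width for a rectangular window:
Width = 2 * fs / N
      = 2 * 16000 / 64
      = 32000 / 64
      = 500.0 Hz

500.0 Hz


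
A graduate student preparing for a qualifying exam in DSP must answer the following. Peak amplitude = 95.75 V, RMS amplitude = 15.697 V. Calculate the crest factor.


Crest factor is the ratio of peak to RMS:
CF = V_peak / V_rms
   = 95.75 / 15.697
   = 6.0999

6.0999


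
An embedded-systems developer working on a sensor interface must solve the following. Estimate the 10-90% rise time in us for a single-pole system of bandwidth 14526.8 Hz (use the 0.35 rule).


Rise time from bandwidth relationship:
tr = 0.35 / BW
   = 0.35 / 14526.8
   = 2.409339979e-05 s
   = 24.0934 us

24.0934 us


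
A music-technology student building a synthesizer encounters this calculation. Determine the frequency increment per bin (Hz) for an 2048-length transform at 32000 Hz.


DFT frequency resolution:
df = fs / N
   = 32000 / 2048
   = 15.625 Hz

15.625 Hz


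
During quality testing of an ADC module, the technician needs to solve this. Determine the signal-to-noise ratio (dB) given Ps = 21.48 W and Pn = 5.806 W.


SNR in decibels:
SNR = 10 * log10(Ps / Pn)
    = 10 * log10(21.48 / 5.806)
    = 10 * log10(3.6996)
    = 10 * 0.5682
    = 5.68 dB

5.68 dB


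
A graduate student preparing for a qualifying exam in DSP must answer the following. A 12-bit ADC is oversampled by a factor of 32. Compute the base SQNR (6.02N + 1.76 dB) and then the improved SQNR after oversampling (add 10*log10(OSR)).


Step 1 — baseline SQNR at Nyquist:
SQNR_base = 6.02*N + 1.76
          = 6.02*12 + 1.76
          = 74.0 dB

Step 2 — oversampling processing gain:
G = 10*log10(OSR) = 10*log10(32) = 15.05 dB

Step 3 — total:
SQNR_total = 74.0 + 15.05 = 89.05 dB

Base SQNR = 74.0 dB; oversampled SQNR = 89.05 dB


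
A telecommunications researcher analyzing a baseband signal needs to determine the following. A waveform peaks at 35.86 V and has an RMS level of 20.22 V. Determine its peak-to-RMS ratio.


Crest factor is the ratio of peak to RMS:
CF = V_peak / V_rms
   = 35.86 / 20.22
   = 1.7735

1.7735


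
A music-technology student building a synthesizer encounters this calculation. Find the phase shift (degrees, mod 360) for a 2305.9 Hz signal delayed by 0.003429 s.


Phase shift from frequency and time delay:
phi = 360 * f * t_delay
    = 360 * 2305.9 * 0.003429
    = 2846.5 degrees
    mod 360 = 326.5 degrees

326.5 degrees


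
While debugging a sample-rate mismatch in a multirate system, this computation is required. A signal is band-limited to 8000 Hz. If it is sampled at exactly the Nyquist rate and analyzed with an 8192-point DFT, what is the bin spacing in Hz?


Step 1 — Nyquist sampling rate:
fs = 2 * fmax = 2 * 8000 = 16000 Hz

Step 2 — DFT bin spacing:
df = fs / N = 16000 / 8192 = 1.9531 Hz

1.9531 Hz


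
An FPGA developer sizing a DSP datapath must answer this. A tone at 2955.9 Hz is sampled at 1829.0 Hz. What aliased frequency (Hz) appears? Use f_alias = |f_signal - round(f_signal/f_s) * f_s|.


Compute the nearest integer multiple of fs to the signal:
n = round(2955.9 / 1829.0) = 2
f_alias = |2955.9 - 2 * 1829.0|
        = |2955.9 - 3658.0|
        = 702.1 Hz

702.1


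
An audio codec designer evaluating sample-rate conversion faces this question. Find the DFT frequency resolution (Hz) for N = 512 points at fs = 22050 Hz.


DFT frequency resolution:
df = fs / N
   = 22050 / 512
   = 43.0664 Hz

43.0664 Hz


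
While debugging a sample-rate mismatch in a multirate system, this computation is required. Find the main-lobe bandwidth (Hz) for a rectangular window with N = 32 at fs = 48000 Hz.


Main lobe width for a rectangular window:
Width = 2 * fs / N
      = 2 * 48000 / 32
      = 96000 / 32
      = 3000.0 Hz

3000.0 Hz


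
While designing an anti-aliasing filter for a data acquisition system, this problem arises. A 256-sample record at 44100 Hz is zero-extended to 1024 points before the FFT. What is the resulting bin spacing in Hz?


Frequency resolution after zero-padding:
N_padded = 256 * 4 = 1024
df = fs / N_padded
   = 44100 / 1024
   = 43.0664 Hz

43.0664 Hz


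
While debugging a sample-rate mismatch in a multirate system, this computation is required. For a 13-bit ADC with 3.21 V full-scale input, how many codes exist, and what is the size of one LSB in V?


Step 1 — number of quantization levels:
L = 2^N = 2^13 = 8192

Step 2 — LSB step size:
delta = Vfs / L
      = 3.21 / 8192
      = 0.00039185 V

Levels = 8192; step size = 0.00039185 V


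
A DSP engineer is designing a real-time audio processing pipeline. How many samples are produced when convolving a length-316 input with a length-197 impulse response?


Linear convolution output length:
L = N + M - 1
  = 316 + 197 - 1
  = 512 samples

512


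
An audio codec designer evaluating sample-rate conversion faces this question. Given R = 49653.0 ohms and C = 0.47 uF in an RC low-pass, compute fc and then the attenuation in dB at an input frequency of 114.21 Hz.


Step 1 — cutoff frequency:
fc = 1 / (2*pi*R*C)
C = 0.47 uF = 4.7e-07 F
fc = 1 / (2*pi*49653.0*4.7e-07)
   = 6.81988 Hz

Step 2 — magnitude at f = 114.21 Hz:
|H(f)| = 1 / sqrt(1 + (f/fc)^2)
f/fc = 114.21 / 6.81988 = 16.746629
|H| = 1 / sqrt(1 + 280.449583) = 0.0596073
|H|_dB = 20*log10(0.0596073) = -24.49 dB

fc = 6.81988 Hz; |H(114.21 Hz)| = -24.49 dB


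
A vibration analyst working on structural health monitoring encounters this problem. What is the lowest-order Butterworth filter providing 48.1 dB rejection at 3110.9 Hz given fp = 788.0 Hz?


Butterworth filter order formula:
n = log10(10^(A/10) - 1) / (2 * log10(f_stop/f_pass))
10^(48.1/10) - 1 = 64564.4229
f_stop/f_pass = 3110.9 / 788.0 = 3.9478
n = 4.0328 -> ceil = 5

5


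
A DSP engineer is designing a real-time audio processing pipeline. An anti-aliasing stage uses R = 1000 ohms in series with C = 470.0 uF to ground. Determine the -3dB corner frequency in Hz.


Cutoff frequency of a first-order RC filter:
fc = 1 / (2 * pi * R * C)
C = 470.0 uF = 0.00047 F
fc = 1 / (2 * pi * 1000 * 0.00047)
   = 1 / 2.9530970943744
   = 0.338628 Hz

0.338628 Hz


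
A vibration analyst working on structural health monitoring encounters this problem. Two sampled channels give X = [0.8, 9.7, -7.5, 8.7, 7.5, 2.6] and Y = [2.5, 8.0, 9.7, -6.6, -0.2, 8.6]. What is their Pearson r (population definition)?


Pearson correlation coefficient (population):
r = cov(X,Y) / (std(X) * std(Y))
Mean X = 3.6333, Mean Y = 3.6667
Cov(X,Y) = -18.273889
Std(X) = 5.922743, Std(Y) = 5.791277
r = -0.5328

-0.5328


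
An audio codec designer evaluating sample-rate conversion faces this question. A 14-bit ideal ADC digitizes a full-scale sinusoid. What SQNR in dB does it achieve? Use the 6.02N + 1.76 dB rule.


Theoretical SNR for a full-scale sinusoid:
SNR = 6.02 * N + 1.76
    = 6.02 * 14 + 1.76
    = 84.28 + 1.76
    = 86.04 dB

86.04 dB


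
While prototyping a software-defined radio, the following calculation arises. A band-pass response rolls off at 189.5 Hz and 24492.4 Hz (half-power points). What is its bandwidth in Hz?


Bandwidth is the difference of -3dB frequencies:
BW = f_high - f_low
   = 24492.4 - 189.5
   = 24302.9 Hz

24302.9 Hz


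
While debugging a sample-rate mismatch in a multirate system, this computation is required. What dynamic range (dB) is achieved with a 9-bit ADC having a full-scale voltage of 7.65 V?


Dynamic range from full-scale to LSB:
V_min = V_max / 2^bits = 7.65 / 2^9
DR = 20 * log10(V_max / V_min)
   = 20 * log10(2^9)
   = 20 * 9 * log10(2)
   = 54.19 dB

54.19 dB


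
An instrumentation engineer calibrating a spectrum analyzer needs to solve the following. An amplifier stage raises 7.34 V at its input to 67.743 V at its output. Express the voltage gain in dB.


Voltage gain in dB:
G = 20 * log10(Vout / Vin)
  = 20 * log10(67.743 / 7.34)
  = 20 * log10(9.229292)
  = 20 * 0.965168
  = 19.3 dB

19.3 dB


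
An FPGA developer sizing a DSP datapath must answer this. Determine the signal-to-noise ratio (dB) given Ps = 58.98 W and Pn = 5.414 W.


SNR in decibels:
SNR = 10 * log10(Ps / Pn)
    = 10 * log10(58.98 / 5.414)
    = 10 * log10(10.894)
    = 10 * 1.0372
    = 10.37 dB

10.37 dB


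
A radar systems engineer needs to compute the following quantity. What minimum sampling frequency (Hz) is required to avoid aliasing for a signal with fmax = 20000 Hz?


The Nyquist rate is twice the maximum frequency component.
fs_min = 2 * fmax
      = 2 * 20000
      = 40000 Hz

40000


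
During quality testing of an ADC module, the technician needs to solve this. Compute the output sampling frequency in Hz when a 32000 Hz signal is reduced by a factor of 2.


Decimation reduces the sample rate:
fs_out = fs_in / M
       = 32000 / 2
       = 16000.0 Hz

16000.0 Hz


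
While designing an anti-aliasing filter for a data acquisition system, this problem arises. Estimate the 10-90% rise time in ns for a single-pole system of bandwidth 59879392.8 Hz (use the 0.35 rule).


Rise time from bandwidth relationship:
tr = 0.35 / BW
   = 0.35 / 59879392.8
   = 5.845082651e-09 s
   = 5.8451 ns

5.8451 ns


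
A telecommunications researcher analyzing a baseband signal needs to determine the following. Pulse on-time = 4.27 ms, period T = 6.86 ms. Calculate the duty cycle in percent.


Duty cycle as a percentage:
DC = (t_on / T) * 100
   = (4.27 / 6.86) * 100
   = 0.622449 * 100
   = 62.24 %

62.24 %


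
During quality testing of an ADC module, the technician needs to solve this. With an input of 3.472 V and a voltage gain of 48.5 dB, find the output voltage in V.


Output voltage from dB gain:
V_out = V_in * 10^(gain_dB / 20)
      = 3.472 * 10^(48.5 / 20)
      = 3.472 * 266.072506
      = 923.8037 V

923.8037 V


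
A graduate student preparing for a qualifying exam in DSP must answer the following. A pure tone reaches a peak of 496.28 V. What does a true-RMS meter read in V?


RMS voltage for a sinusoidal waveform:
V_rms = V_peak / sqrt(2)
      = 496.28 / 1.414214
      = 350.923 V

350.923 V


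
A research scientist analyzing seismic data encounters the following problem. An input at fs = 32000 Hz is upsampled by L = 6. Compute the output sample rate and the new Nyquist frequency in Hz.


Step 1 — output sample rate after interpolation by L:
fs_out = L * fs_in = 6 * 32000 = 192000 Hz

Step 2 — Nyquist frequency of the output stream:
f_Nyq = fs_out / 2 = 192000 / 2 = 96000.0 Hz

fs_out = 192000 Hz; f_Nyquist = 96000.0 Hz


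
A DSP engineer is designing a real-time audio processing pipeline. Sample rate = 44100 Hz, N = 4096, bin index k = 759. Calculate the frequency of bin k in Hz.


Frequency of DFT bin k:
f_k = k * fs / N
    = 759 * 44100 / 4096
    = 33471900 / 4096
    = 8171.851 Hz

8171.851 Hz


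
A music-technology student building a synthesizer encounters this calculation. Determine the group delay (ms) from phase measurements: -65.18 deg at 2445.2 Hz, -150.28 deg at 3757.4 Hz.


Group delay from phase difference:
tau = -d(phi)/d(omega)
d(phi) = -85.1 deg = -1.485275 rad
d(omega) = 2*pi*(3757.4 - 2445.2) = 8244.7958 rad/s
tau = -(-1.485275) / 8244.7958
    = 0.1801 ms

0.1801 ms


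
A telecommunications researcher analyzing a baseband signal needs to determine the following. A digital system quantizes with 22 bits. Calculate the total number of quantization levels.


Number of quantization levels = 2^N
= 2^22
= 4194304

4194304


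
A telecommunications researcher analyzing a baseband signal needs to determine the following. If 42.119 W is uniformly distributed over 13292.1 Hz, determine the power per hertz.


Power spectral density:
PSD = P / BW
    = 42.119 / 13292.1
    = 0.00316872 W/Hz

0.00316872 W/Hz


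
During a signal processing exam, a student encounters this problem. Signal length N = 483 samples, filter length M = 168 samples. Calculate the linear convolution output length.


Linear convolution output length:
L = N + M - 1
  = 483 + 168 - 1
  = 650 samples

650


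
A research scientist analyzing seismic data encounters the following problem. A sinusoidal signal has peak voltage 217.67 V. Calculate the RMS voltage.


RMS voltage for a sinusoidal waveform:
V_rms = V_peak / sqrt(2)
      = 217.67 / 1.414214
      = 153.916 V

153.916 V


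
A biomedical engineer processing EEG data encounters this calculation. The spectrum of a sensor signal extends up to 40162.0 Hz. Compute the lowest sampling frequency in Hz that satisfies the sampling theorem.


The Nyquist rate is twice the maximum frequency component.
fs_min = 2 * fmax
      = 2 * 40162.0
      = 80324.0 Hz

80324.0


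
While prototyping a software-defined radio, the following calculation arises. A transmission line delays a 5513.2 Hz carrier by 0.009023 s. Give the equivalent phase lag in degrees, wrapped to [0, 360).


Phase shift from frequency and time delay:
phi = 360 * f * t_delay
    = 360 * 5513.2 * 0.009023
    = 17908.42 degrees
    mod 360 = 268.42 degrees

268.42 degrees


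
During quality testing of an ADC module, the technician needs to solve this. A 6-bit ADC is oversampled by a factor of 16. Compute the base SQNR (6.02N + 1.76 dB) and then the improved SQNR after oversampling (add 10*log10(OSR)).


Step 1 — baseline SQNR at Nyquist:
SQNR_base = 6.02*N + 1.76
          = 6.02*6 + 1.76
          = 37.88 dB

Step 2 — oversampling processing gain:
G = 10*log10(OSR) = 10*log10(16) = 12.04 dB

Step 3 — total:
SQNR_total = 37.88 + 12.04 = 49.92 dB

Base SQNR = 37.88 dB; oversampled SQNR = 49.92 dB


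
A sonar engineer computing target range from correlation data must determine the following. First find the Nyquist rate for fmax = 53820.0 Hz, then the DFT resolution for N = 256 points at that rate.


Step 1 — Nyquist sampling rate:
fs = 2 * fmax = 2 * 53820.0 = 107640.0 Hz

Step 2 — DFT bin spacing:
df = fs / N = 107640.0 / 256 = 420.4688 Hz

420.4688 Hz


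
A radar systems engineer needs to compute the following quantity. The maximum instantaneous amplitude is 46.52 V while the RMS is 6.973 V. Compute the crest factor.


Crest factor is the ratio of peak to RMS:
CF = V_peak / V_rms
   = 46.52 / 6.973
   = 6.6714

6.6714


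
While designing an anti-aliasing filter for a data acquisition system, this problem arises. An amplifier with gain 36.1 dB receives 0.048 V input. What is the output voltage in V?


Output voltage from dB gain:
V_out = V_in * 10^(gain_dB / 20)
      = 0.048 * 10^(36.1 / 20)
      = 0.048 * 63.826349
      = 3.0637 V

3.0637 V


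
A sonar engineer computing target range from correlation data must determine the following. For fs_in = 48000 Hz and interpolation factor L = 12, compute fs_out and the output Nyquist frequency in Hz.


Step 1 — output sample rate after interpolation by L:
fs_out = L * fs_in = 12 * 48000 = 576000 Hz

Step 2 — Nyquist frequency of the output stream:
f_Nyq = fs_out / 2 = 576000 / 2 = 288000.0 Hz

fs_out = 576000 Hz; f_Nyquist = 288000.0 Hz


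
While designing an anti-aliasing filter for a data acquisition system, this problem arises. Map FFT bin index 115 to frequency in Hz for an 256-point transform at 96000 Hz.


Frequency of DFT bin k:
f_k = k * fs / N
    = 115 * 96000 / 256
    = 11040000 / 256
    = 43125.0 Hz

43125.0 Hz


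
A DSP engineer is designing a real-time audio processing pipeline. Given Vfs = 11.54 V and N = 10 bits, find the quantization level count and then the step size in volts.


Step 1 — number of quantization levels:
L = 2^N = 2^10 = 1024

Step 2 — LSB step size:
delta = Vfs / L
      = 11.54 / 1024
      = 0.01126953 V

Levels = 1024; step size = 0.01126953 V


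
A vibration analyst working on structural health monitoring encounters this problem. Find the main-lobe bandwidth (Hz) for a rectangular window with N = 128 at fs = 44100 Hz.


Main lobe width for a rectangular window:
Width = 2 * fs / N
      = 2 * 44100 / 128
      = 88200 / 128
      = 689.062 Hz

689.062 Hz


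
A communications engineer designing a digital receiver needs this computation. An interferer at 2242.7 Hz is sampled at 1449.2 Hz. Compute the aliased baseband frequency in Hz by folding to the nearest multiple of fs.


Compute the nearest integer multiple of fs to the signal:
n = round(2242.7 / 1449.2) = 2
f_alias = |2242.7 - 2 * 1449.2|
        = |2242.7 - 2898.4|
        = 655.7 Hz

655.7


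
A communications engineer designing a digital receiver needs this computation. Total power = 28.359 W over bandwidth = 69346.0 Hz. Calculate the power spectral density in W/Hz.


Power spectral density:
PSD = P / BW
    = 28.359 / 69346.0
    = 0.00040895 W/Hz

0.00040895 W/Hz


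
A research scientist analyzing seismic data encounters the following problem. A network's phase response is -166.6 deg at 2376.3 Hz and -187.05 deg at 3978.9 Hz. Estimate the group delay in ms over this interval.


Group delay from phase difference:
tau = -d(phi)/d(omega)
d(phi) = -20.45 deg = -0.35692 rad
d(omega) = 2*pi*(3978.9 - 2376.3) = 10069.4328 rad/s
tau = -(-0.35692) / 10069.4328
    = 0.0354 ms

0.0354 ms


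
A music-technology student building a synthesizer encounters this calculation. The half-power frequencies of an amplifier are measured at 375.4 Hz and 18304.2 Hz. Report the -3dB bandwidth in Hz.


Bandwidth is the difference of -3dB frequencies:
BW = f_high - f_low
   = 18304.2 - 375.4
   = 17928.8 Hz

17928.8 Hz


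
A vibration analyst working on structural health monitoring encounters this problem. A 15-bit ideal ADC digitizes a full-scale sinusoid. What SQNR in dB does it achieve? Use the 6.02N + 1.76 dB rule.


Theoretical SNR for a full-scale sinusoid:
SNR = 6.02 * N + 1.76
    = 6.02 * 15 + 1.76
    = 90.3 + 1.76
    = 92.06 dB

92.06 dB


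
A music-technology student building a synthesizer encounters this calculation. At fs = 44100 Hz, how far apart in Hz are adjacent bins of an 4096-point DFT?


DFT frequency resolution:
df = fs / N
   = 44100 / 4096
   = 10.7666 Hz

10.7666 Hz


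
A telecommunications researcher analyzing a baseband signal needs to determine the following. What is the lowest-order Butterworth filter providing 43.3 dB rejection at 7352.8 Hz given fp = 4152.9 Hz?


Butterworth filter order formula:
n = log10(10^(A/10) - 1) / (2 * log10(f_stop/f_pass))
10^(43.3/10) - 1 = 21378.6209
f_stop/f_pass = 7352.8 / 4152.9 = 1.7705
n = 8.7262 -> ceil = 9

9


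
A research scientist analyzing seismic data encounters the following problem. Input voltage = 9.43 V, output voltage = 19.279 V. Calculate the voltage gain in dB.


Voltage gain in dB:
G = 20 * log10(Vout / Vin)
  = 20 * log10(19.279 / 9.43)
  = 20 * log10(2.044433)
  = 20 * 0.310573
  = 6.21 dB

6.21 dB


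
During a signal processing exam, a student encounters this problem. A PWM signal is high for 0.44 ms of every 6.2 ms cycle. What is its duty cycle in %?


Duty cycle as a percentage:
DC = (t_on / T) * 100
   = (0.44 / 6.2) * 100
   = 0.070968 * 100
   = 7.1 %

7.1 %


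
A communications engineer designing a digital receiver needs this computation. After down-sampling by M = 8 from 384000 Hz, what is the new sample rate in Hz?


Decimation reduces the sample rate:
fs_out = fs_in / M
       = 384000 / 8
       = 48000.0 Hz

48000.0 Hz


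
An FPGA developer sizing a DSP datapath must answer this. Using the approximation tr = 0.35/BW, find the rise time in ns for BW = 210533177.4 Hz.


Rise time from bandwidth relationship:
tr = 0.35 / BW
   = 0.35 / 210533177.4
   = 1.662445816e-09 s
   = 1.6624 ns

1.6624 ns


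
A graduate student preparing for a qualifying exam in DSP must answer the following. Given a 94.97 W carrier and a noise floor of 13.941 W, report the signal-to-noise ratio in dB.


SNR in decibels:
SNR = 10 * log10(Ps / Pn)
    = 10 * log10(94.97 / 13.941)
    = 10 * log10(6.8123)
    = 10 * 0.8333
    = 8.33 dB

8.33 dB


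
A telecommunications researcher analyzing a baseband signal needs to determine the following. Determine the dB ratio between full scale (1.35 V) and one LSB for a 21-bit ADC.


Dynamic range from full-scale to LSB:
V_min = V_max / 2^bits = 1.35 / 2^21
DR = 20 * log10(V_max / V_min)
   = 20 * log10(2^21)
   = 20 * 21 * log10(2)
   = 126.43 dB

126.43 dB


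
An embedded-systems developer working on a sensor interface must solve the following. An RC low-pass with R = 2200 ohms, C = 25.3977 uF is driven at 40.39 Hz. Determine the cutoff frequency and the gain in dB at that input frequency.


Step 1 — cutoff frequency:
fc = 1 / (2*pi*R*C)
C = 25.3977 uF = 2.53977e-05 F
fc = 1 / (2*pi*2200*2.53977e-05)
   = 2.84841 Hz

Step 2 — magnitude at f = 40.39 Hz:
|H(f)| = 1 / sqrt(1 + (f/fc)^2)
f/fc = 40.39 / 2.84841 = 14.179841
|H| = 1 / sqrt(1 + 201.067891) = 0.0703479
|H|_dB = 20*log10(0.0703479) = -23.05 dB

fc = 2.84841 Hz; |H(40.39 Hz)| = -23.05 dB


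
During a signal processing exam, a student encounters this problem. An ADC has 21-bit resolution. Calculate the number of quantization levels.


Number of quantization levels = 2^N
= 2^21
= 2097152

2097152


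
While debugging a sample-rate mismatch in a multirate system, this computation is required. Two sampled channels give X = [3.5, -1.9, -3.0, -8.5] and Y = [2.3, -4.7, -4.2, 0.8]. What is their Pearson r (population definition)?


Pearson correlation coefficient (population):
r = cov(X,Y) / (std(X) * std(Y))
Mean X = -2.475, Mean Y = -1.45
Cov(X,Y) = 2.10625
Std(X) = 4.260502, Std(Y) = 3.051639
r = 0.162

0.162


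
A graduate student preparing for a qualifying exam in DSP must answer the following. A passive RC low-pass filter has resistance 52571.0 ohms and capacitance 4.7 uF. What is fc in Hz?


Cutoff frequency of a first-order RC filter:
fc = 1 / (2 * pi * R * C)
C = 4.7 uF = 4.7e-06 F
fc = 1 / (2 * pi * 52571.0 * 4.7e-06)
   = 1 / 1.5524726734836
   = 0.644134 Hz

0.644134 Hz


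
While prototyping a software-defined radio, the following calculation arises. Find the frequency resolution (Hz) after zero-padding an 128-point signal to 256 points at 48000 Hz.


Frequency resolution after zero-padding:
N_padded = 128 * 2 = 256
df = fs / N_padded
   = 48000 / 256
   = 187.5 Hz

187.5 Hz


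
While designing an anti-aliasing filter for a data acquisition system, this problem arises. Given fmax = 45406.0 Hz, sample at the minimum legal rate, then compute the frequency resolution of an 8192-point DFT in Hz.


Step 1 — Nyquist sampling rate:
fs = 2 * fmax = 2 * 45406.0 = 90812.0 Hz

Step 2 — DFT bin spacing:
df = fs / N = 90812.0 / 8192 = 11.0854 Hz

11.0854 Hz


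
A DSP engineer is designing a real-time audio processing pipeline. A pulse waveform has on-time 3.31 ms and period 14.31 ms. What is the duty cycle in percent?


Duty cycle as a percentage:
DC = (t_on / T) * 100
   = (3.31 / 14.31) * 100
   = 0.231307 * 100
   = 23.13 %

23.13 %


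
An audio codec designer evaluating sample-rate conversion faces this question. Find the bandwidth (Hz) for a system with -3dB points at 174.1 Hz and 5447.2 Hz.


Bandwidth is the difference of -3dB frequencies:
BW = f_high - f_low
   = 5447.2 - 174.1
   = 5273.1 Hz

5273.1 Hz


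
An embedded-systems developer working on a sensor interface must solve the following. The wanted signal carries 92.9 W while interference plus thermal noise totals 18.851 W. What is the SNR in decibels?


SNR in decibels:
SNR = 10 * log10(Ps / Pn)
    = 10 * log10(92.9 / 18.851)
    = 10 * log10(4.9281)
    = 10 * 0.6927
    = 6.93 dB

6.93 dB


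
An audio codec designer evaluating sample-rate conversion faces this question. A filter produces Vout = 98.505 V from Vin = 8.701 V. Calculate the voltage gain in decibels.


Voltage gain in dB:
G = 20 * log10(Vout / Vin)
  = 20 * log10(98.505 / 8.701)
  = 20 * log10(11.321113)
  = 20 * 1.053889
  = 21.08 dB

21.08 dB


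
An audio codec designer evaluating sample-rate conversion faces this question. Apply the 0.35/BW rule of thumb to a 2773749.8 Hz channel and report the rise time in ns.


Rise time from bandwidth relationship:
tr = 0.35 / BW
   = 0.35 / 2773749.8
   = 1.261829744e-07 s
   = 126.183 ns

126.183 ns
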